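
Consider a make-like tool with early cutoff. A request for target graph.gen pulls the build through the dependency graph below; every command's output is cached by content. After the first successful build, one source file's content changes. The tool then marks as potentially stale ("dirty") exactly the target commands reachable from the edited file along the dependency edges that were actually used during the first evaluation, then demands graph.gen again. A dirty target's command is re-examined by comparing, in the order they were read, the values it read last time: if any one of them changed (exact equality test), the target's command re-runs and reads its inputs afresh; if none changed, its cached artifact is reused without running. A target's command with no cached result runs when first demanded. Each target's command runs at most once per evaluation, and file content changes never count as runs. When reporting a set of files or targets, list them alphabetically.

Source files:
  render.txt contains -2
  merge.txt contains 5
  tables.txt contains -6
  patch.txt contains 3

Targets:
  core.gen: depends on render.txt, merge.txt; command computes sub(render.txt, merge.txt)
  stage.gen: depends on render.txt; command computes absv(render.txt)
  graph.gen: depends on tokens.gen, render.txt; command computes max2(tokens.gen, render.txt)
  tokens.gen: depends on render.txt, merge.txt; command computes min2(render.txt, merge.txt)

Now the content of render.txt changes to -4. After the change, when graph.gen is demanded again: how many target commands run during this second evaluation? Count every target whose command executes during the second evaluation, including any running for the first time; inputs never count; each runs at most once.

2 target commands run: graph.gen, tokens.gen.

First demand of the output computes:
  tokens.gen = min2(-2, 5) = -2
  graph.gen = max2(-2, -2) = -2

After the edit, cleaning proceeds:
  tokens.gen: a read changed (render.txt -2->-4) — executes, giving -4.
  graph.gen: a read changed (tokens.gen -2->-4; render.txt -2->-4) — executes, giving -4.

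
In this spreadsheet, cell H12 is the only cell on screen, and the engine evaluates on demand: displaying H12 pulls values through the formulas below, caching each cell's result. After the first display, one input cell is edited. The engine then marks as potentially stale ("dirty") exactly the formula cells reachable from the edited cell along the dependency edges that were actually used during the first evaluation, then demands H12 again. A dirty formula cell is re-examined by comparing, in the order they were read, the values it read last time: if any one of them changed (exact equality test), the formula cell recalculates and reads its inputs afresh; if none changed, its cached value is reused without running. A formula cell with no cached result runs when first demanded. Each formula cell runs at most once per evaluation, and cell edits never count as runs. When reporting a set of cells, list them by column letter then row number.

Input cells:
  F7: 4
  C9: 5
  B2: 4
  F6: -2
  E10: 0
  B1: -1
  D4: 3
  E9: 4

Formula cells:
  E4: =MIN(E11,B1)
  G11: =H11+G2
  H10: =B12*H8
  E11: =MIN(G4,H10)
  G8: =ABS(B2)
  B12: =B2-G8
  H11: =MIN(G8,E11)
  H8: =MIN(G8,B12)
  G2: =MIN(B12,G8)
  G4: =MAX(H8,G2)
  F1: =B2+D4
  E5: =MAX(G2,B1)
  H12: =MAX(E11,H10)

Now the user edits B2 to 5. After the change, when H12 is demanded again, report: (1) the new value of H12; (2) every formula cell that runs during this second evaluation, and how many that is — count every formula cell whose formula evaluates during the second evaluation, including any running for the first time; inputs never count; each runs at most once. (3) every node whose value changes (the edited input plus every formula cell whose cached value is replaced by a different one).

H12 now evaluates to 0.
Run set: B12, G2, G8, H8 (4 run).
Changed values: B2, G8.
The important point: at G4 every value read last time is unchanged, so the dirty flag clears without a run.

Initial pass — values computed on the first demand:
  G8 = ABS(4) = 4
  B12 = 4 - 4 = 0
  G2 = MIN(0, 4) = 0
  H8 = MIN(4, 0) = 0
  G4 = MAX(0, 0) = 0
  H10 = 0 * 0 = 0
  E11 = MIN(0, 0) = 0
  H12 = MAX(0, 0) = 0

Second demand — change propagation:
  G8: re-runs because B2 4->5; new result 5.
  B12: re-runs because B2 4->5; G8 4->5; new result 0 (unchanged).
  G2: re-runs because G8 4->5; new result 0 (unchanged).
  H8: re-runs because G8 4->5; new result 0 (unchanged).
  G4: re-examined; everything it read last time is the same (H8 unchanged, G2 unchanged) — cache 0 kept, no run.
  H10: re-examined; everything it read last time is the same (B12 unchanged, H8 unchanged) — cache 0 kept, no run.
  E11: re-examined; everything it read last time is the same (G4 unchanged, H10 unchanged) — cache 0 kept, no run.
  H12: re-examined; everything it read last time is the same (E11 unchanged, H10 unchanged) — cache 0 kept, no run.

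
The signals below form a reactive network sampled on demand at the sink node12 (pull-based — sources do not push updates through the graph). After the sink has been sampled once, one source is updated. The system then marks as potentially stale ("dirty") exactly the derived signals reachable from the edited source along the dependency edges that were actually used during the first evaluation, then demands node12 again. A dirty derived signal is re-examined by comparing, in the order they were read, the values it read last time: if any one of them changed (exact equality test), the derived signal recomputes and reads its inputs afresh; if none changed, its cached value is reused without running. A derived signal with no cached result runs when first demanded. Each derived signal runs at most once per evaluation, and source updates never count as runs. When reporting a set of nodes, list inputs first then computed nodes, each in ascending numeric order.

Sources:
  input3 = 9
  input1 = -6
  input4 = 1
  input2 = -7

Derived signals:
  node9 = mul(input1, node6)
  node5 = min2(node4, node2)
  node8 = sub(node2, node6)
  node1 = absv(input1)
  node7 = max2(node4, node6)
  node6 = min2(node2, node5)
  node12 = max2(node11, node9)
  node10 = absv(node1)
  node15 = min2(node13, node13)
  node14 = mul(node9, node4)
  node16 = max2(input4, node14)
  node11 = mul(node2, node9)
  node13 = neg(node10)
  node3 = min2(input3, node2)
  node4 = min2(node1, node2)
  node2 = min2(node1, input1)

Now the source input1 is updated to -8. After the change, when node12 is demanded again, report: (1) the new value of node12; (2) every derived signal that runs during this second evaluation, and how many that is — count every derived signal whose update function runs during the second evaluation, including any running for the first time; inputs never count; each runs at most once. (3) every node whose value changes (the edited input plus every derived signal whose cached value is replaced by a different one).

node12 now evaluates to 64.
Run set: node1, node2, node4, node5, node6, node9, node11, node12 (8 run).
Changed values: input1, node1, node2, node4, node5, node6, node9, node11, node12.

Initial pass — values computed on the first demand:
  node1 = absv(-6) = 6
  node2 = min2(6, -6) = -6
  node4 = min2(6, -6) = -6
  node5 = min2(-6, -6) = -6
  node6 = min2(-6, -6) = -6
  node9 = mul(-6, -6) = 36
  node11 = mul(-6, 36) = -216
  node12 = max2(-216, 36) = 36

Second demand — change propagation:
  node1: re-runs because input1 -6->-8; new result 8.
  node2: re-runs because node1 6->8; input1 -6->-8; new result -8.
  node4: re-runs because node1 6->8; node2 -6->-8; new result -8.
  node5: re-runs because node4 -6->-8; node2 -6->-8; new result -8.
  node6: re-runs because node2 -6->-8; node5 -6->-8; new result -8.
  node9: re-runs because input1 -6->-8; node6 -6->-8; new result 64.
  node11: re-runs because node2 -6->-8; node9 36->64; new result -512.
  node12: re-runs because node11 -216->-512; node9 36->64; new result 64.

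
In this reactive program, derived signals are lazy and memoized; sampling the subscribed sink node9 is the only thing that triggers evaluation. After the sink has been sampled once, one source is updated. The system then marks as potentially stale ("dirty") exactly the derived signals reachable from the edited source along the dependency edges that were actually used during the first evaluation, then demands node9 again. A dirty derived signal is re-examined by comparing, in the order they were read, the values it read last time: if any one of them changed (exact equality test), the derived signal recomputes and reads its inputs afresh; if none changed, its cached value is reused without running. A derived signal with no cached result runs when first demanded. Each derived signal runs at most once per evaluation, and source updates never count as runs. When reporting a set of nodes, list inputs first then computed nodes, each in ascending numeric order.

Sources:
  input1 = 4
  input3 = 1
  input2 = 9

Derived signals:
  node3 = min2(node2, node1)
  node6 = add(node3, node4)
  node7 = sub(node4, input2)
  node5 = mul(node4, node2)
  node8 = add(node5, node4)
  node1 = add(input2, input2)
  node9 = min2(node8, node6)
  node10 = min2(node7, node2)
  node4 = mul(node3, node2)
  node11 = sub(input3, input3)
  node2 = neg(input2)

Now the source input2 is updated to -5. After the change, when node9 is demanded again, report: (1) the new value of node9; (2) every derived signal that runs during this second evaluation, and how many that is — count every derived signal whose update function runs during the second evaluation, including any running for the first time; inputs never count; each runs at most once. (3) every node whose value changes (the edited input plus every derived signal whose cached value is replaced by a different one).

Demanding node9 again yields -300.
8 derived signals run: node1, node2, node3, node4, node5, node6, node8, node9.
The nodes whose values change: input2, node1, node2, node3, node4, node5, node6, node8, node9.

First demand of the output computes:
  node1 = add(9, 9) = 18
  node2 = neg(9) = -9
  node3 = min2(-9, 18) = -9
  node4 = mul(-9, -9) = 81
  node5 = mul(81, -9) = -729
  node6 = add(-9, 81) = 72
  node8 = add(-729, 81) = -648
  node9 = min2(-648, 72) = -648

After the edit, cleaning proceeds:
  node1: a read changed (input2 9->-5; input2 9->-5) — executes, giving -10.
  node2: a read changed (input2 9->-5) — executes, giving 5.
  node3: a read changed (node2 -9->5; node1 18->-10) — executes, giving -10.
  node4: a read changed (node3 -9->-10; node2 -9->5) — executes, giving -50.
  node5: a read changed (node4 81->-50; node2 -9->5) — executes, giving -250.
  node6: a read changed (node3 -9->-10; node4 81->-50) — executes, giving -60.
  node8: a read changed (node5 -729->-250; node4 81->-50) — executes, giving -300.
  node9: a read changed (node8 -648->-300; node6 72->-60) — executes, giving -300.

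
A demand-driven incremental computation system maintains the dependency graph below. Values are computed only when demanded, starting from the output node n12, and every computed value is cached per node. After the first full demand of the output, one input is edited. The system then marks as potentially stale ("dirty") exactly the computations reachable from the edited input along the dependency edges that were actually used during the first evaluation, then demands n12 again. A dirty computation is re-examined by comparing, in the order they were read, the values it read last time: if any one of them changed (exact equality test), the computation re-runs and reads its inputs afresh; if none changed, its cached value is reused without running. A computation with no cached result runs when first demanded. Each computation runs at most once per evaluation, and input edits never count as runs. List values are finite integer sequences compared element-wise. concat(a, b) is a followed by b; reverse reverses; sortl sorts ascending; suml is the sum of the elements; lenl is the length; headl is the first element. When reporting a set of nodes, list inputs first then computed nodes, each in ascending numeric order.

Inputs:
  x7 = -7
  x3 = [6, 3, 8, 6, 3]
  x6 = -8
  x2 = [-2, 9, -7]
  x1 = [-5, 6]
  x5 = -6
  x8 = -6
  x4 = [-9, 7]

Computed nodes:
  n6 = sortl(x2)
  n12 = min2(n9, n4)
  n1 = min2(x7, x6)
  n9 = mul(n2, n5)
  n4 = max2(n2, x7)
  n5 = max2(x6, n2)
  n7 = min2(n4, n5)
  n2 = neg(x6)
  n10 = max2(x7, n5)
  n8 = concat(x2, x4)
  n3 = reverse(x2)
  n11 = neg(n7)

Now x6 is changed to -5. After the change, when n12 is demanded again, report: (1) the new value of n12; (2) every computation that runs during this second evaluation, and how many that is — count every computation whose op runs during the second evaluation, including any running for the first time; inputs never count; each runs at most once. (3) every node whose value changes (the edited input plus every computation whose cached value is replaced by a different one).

First evaluation (everything demanded from the output):
  n2 = neg(-8) = 8
  n4 = max2(8, -7) = 8
  n5 = max2(-8, 8) = 8
  n9 = mul(8, 8) = 64
  n12 = min2(64, 8) = 8

Propagation after the edit:
  n2: runs — x6 -8->-5; result 5.
  n4: runs — n2 8->5; result 5.
  n5: runs — x6 -8->-5; n2 8->5; result 5.
  n9: runs — n2 8->5; n5 8->5; result 25.
  n12: runs — n9 64->25; n4 8->5; result 5.

New value of n12: 5.
Computations that run: n2, n4, n5, n9, n12 — 5 in total.
Values that change: x6, n2, n4, n5, n9, n12.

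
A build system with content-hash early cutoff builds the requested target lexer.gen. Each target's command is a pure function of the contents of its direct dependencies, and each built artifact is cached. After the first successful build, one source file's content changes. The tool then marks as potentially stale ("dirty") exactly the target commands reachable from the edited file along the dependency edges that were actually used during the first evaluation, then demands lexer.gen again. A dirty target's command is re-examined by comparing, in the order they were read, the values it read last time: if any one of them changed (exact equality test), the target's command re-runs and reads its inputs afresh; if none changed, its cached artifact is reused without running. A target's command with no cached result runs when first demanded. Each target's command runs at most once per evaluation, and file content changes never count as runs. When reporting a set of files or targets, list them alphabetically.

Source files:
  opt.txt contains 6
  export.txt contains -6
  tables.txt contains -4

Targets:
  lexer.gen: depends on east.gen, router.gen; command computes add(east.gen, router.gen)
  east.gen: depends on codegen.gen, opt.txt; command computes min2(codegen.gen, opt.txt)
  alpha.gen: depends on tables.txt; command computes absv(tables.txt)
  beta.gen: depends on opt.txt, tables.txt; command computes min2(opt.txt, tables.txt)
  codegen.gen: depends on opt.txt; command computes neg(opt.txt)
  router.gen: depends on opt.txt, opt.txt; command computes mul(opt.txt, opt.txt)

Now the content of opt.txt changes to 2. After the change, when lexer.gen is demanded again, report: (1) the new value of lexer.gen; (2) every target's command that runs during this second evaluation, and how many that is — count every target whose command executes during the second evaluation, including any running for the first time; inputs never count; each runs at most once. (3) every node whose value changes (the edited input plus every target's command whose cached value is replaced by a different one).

New value of lexer.gen: 2.
Target commands that run: codegen.gen, east.gen, lexer.gen, router.gen — 4 in total.
Values that change: codegen.gen, east.gen, lexer.gen, opt.txt, router.gen.

First evaluation (everything demanded from the output):
  codegen.gen = neg(6) = -6
  east.gen = min2(-6, 6) = -6
  router.gen = mul(6, 6) = 36
  lexer.gen = add(-6, 36) = 30

Propagation after the edit:
  codegen.gen: runs — opt.txt 6->2; result -2.
  east.gen: runs — codegen.gen -6->-2; opt.txt 6->2; result -2.
  router.gen: runs — opt.txt 6->2; opt.txt 6->2; result 4.
  lexer.gen: runs — east.gen -6->-2; router.gen 36->4; result 2.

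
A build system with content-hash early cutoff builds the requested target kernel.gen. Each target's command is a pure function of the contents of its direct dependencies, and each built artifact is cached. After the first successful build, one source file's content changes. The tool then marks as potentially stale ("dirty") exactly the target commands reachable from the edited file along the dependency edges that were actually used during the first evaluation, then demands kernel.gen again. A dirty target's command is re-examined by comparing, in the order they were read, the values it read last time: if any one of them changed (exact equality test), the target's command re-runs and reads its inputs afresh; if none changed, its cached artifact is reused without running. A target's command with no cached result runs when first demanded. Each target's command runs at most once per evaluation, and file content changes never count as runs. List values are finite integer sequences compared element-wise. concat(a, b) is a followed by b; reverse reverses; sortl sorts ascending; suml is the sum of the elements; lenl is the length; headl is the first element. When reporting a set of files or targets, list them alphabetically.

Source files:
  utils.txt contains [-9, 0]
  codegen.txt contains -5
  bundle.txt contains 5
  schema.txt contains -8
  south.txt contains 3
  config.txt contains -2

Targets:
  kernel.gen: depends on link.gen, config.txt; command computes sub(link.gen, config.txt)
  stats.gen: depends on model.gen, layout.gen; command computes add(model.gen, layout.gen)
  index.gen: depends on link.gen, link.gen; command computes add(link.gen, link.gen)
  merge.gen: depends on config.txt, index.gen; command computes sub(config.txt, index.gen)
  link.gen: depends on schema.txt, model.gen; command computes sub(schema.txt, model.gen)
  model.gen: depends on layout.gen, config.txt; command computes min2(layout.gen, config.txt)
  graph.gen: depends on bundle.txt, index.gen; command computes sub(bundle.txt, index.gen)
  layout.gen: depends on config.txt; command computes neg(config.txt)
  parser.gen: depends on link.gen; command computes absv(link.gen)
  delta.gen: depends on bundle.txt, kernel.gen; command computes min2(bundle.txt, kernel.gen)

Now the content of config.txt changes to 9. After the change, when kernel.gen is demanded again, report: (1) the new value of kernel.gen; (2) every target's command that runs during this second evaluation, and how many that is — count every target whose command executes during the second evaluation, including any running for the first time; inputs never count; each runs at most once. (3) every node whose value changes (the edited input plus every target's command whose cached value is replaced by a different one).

First evaluation (everything demanded from the output):
  layout.gen = neg(-2) = 2
  model.gen = min2(2, -2) = -2
  link.gen = sub(-8, -2) = -6
  kernel.gen = sub(-6, -2) = -4

Propagation after the edit:
  layout.gen: runs — config.txt -2->9; result -9.
  model.gen: runs — layout.gen 2->-9; config.txt -2->9; result -9.
  link.gen: runs — model.gen -2->-9; result 1.
  kernel.gen: runs — link.gen -6->1; config.txt -2->9; result -8.

New value of kernel.gen: -8.
Target commands that run: kernel.gen, layout.gen, link.gen, model.gen — 4 in total.
Values that change: config.txt, kernel.gen, layout.gen, link.gen, model.gen.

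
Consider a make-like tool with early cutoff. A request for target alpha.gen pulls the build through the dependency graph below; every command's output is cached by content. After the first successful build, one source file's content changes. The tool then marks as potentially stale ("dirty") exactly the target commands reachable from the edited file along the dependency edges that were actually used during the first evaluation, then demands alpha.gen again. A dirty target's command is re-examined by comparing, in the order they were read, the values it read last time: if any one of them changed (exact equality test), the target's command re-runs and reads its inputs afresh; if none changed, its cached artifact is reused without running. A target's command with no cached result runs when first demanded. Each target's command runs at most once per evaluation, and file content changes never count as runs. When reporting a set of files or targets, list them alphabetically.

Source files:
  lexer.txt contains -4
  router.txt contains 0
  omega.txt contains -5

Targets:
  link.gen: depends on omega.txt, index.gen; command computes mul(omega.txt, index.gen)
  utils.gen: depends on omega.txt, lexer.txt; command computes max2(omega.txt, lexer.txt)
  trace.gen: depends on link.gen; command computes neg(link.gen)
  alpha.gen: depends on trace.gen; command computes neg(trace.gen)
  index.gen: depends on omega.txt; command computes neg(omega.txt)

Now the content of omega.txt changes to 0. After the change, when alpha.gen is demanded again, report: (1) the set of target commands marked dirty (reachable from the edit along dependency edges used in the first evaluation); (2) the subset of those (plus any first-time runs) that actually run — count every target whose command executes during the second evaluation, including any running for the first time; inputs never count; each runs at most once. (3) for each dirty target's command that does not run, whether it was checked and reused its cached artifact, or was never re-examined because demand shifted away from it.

First demand of the output computes:
  index.gen = neg(-5) = 5
  link.gen = mul(-5, 5) = -25
  trace.gen = neg(-25) = 25
  alpha.gen = neg(25) = -25

After the edit, cleaning proceeds:
  index.gen: a read changed (omega.txt -5->0) — executes, giving 0.
  link.gen: a read changed (omega.txt -5->0; index.gen 5->0) — executes, giving 0.
  trace.gen: a read changed (link.gen -25->0) — executes, giving 0.
  alpha.gen: a read changed (trace.gen 25->0) — executes, giving 0.

The edit dirties: alpha.gen, index.gen, link.gen, trace.gen.
4 target commands run: alpha.gen, index.gen, link.gen, trace.gen.
No dirty target's command escaped a run.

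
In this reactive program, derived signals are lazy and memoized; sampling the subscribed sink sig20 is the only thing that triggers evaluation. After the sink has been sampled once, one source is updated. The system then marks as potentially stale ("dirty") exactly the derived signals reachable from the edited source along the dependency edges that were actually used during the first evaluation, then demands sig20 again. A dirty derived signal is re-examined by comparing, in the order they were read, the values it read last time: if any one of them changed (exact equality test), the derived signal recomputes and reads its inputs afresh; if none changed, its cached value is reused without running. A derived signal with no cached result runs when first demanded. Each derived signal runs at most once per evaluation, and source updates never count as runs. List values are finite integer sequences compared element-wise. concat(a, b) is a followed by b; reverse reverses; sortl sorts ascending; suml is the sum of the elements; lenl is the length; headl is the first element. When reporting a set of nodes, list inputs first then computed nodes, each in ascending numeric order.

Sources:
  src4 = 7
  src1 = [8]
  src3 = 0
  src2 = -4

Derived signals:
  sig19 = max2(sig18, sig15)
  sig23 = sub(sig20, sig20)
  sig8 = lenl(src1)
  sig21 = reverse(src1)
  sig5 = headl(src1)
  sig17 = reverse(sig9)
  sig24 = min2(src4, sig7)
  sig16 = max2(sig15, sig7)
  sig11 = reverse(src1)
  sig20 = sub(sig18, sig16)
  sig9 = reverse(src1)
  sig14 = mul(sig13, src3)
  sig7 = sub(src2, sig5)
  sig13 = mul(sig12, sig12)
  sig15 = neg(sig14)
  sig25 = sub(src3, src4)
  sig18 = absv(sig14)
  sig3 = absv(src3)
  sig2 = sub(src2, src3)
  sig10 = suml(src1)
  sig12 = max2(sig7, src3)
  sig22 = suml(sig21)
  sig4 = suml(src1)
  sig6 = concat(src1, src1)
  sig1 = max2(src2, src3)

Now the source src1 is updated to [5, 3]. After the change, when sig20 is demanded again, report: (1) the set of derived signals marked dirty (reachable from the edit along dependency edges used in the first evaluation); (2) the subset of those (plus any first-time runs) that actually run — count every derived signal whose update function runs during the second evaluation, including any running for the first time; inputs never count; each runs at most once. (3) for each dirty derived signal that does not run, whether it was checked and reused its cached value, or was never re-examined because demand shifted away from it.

First demand of the output computes:
  sig5 = headl([8]) = 8
  sig7 = sub(-4, 8) = -12
  sig12 = max2(-12, 0) = 0
  sig13 = mul(0, 0) = 0
  sig14 = mul(0, 0) = 0
  sig15 = neg(0) = 0
  sig16 = max2(0, -12) = 0
  sig18 = absv(0) = 0
  sig20 = sub(0, 0) = 0

After the edit, cleaning proceeds:
  sig5: a read changed (src1 [8]->[5, 3]) — executes, giving 5.
  sig7: a read changed (sig5 8->5) — executes, giving -9.
  sig12: a read changed (sig7 -12->-9) — executes, giving 0 — identical to its old value.
  sig13: dirty, but its reads are unchanged (sig12 unchanged, sig12 unchanged); cached 0 stands.
  sig14: dirty, but its reads are unchanged (sig13 unchanged, src3 unchanged); cached 0 stands.
  sig15: dirty, but its reads are unchanged (sig14 unchanged); cached 0 stands.
  sig16: a read changed (sig7 -12->-9) — executes, giving 0 — identical to its old value.
  sig18: dirty, but its reads are unchanged (sig14 unchanged); cached 0 stands.
  sig20: dirty, but its reads are unchanged (sig18 unchanged, sig16 unchanged); cached 0 stands.

Note where the cutoff bites: sig13 is checked, finds nothing changed, and keeps its cache.

The edit dirties: sig5, sig7, sig12, sig13, sig14, sig15, sig16, sig18, sig20.
4 derived signals run: sig5, sig7, sig12, sig16.
Cache hits after checking: sig13, sig14, sig15, sig18, sig20.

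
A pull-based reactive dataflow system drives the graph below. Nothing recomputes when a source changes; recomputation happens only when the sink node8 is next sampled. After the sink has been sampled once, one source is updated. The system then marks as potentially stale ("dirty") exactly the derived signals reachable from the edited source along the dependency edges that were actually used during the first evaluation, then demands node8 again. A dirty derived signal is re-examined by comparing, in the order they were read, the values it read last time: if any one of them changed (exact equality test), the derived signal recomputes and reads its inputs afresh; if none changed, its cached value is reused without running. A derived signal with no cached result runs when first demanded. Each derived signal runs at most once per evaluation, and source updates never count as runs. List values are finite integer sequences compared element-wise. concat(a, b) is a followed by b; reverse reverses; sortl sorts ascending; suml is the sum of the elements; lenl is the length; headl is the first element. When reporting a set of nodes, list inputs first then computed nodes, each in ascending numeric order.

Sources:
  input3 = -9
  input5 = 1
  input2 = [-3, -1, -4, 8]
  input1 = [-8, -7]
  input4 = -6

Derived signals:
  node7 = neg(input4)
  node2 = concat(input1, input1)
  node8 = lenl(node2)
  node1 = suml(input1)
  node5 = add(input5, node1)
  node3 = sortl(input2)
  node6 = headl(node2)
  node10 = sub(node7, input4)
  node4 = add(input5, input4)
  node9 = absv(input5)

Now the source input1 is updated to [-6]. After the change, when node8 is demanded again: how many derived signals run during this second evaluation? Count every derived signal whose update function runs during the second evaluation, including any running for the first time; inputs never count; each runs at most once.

Derived signals that run: node2, node8 — 2 in total.

First evaluation (everything demanded from the output):
  node2 = concat([-8, -7], [-8, -7]) = [-8, -7, -8, -7]
  node8 = lenl([-8, -7, -8, -7]) = 4

Propagation after the edit:
  node2: runs — input1 [-8, -7]->[-6]; input1 [-8, -7]->[-6]; result [-6, -6].
  node8: runs — node2 [-8, -7, -8, -7]->[-6, -6]; result 2.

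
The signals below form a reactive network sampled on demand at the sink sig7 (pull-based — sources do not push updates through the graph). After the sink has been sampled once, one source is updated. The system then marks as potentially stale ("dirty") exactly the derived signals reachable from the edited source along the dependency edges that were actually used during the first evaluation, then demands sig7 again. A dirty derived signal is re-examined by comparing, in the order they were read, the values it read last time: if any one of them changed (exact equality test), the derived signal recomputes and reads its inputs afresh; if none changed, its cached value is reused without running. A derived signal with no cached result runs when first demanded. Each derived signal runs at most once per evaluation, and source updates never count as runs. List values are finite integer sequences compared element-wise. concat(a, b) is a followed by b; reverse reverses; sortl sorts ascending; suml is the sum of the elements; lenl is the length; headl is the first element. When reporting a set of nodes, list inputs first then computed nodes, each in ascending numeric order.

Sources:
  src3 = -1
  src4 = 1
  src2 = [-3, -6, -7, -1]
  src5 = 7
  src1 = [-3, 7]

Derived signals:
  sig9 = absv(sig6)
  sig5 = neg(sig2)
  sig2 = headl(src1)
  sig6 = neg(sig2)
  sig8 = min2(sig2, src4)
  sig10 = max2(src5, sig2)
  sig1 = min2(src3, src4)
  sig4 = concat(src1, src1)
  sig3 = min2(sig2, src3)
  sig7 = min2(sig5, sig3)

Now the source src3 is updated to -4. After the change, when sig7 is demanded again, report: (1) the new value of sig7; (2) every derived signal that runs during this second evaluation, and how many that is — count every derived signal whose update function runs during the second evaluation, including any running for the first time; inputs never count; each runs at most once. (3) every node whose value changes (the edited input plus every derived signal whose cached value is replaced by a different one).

sig7 now evaluates to -4.
Run set: sig3, sig7 (2 run).
Changed values: src3, sig3, sig7.

Initial pass — values computed on the first demand:
  sig2 = headl([-3, 7]) = -3
  sig3 = min2(-3, -1) = -3
  sig5 = neg(-3) = 3
  sig7 = min2(3, -3) = -3

Second demand — change propagation:
  sig3: re-runs because src3 -1->-4; new result -4.
  sig7: re-runs because sig3 -3->-4; new result -4.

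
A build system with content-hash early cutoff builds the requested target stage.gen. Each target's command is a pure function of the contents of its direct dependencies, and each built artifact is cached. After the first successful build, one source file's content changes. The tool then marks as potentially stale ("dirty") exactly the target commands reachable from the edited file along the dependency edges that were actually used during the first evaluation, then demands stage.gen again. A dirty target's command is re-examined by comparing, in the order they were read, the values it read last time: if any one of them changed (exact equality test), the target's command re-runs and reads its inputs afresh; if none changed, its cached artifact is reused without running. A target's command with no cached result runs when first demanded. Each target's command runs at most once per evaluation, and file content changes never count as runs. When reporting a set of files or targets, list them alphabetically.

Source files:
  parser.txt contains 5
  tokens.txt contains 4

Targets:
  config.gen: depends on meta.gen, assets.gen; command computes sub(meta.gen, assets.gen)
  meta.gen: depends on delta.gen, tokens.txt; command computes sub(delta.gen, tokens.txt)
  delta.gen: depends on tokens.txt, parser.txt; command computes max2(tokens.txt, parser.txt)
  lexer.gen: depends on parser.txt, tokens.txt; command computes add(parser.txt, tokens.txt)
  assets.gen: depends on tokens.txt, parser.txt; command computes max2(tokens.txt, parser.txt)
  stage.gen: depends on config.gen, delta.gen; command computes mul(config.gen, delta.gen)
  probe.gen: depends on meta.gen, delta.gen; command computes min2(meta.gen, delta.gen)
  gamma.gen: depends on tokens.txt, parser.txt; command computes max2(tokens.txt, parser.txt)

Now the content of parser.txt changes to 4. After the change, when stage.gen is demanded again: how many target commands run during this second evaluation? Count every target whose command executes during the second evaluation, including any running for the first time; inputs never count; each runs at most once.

Target commands that run: assets.gen, config.gen, delta.gen, meta.gen, stage.gen — 5 in total.

First evaluation (everything demanded from the output):
  assets.gen = max2(4, 5) = 5
  delta.gen = max2(4, 5) = 5
  meta.gen = sub(5, 4) = 1
  config.gen = sub(1, 5) = -4
  stage.gen = mul(-4, 5) = -20

Propagation after the edit:
  assets.gen: runs — parser.txt 5->4; result 4.
  delta.gen: runs — parser.txt 5->4; result 4.
  meta.gen: runs — delta.gen 5->4; result 0.
  config.gen: runs — meta.gen 1->0; assets.gen 5->4; result -4 (same value as before).
  stage.gen: runs — delta.gen 5->4; result -16.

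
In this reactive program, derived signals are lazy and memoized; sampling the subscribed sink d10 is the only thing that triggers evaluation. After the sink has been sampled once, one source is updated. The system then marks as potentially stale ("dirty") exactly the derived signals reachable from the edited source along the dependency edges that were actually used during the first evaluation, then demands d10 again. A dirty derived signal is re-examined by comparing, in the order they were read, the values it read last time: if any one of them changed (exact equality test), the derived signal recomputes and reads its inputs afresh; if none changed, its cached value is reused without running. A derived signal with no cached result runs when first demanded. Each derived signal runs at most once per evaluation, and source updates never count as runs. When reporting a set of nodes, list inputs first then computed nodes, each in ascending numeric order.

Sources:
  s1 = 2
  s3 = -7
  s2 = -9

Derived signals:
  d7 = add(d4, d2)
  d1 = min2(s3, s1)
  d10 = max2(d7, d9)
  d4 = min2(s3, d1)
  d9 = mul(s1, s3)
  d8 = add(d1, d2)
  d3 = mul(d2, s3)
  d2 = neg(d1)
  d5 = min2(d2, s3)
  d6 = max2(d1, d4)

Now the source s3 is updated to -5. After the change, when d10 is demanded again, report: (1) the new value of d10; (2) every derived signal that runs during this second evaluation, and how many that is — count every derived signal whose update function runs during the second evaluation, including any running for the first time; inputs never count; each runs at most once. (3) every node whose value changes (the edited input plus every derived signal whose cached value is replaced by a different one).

First demand of the output computes:
  d1 = min2(-7, 2) = -7
  d2 = neg(-7) = 7
  d4 = min2(-7, -7) = -7
  d7 = add(-7, 7) = 0
  d9 = mul(2, -7) = -14
  d10 = max2(0, -14) = 0

After the edit, cleaning proceeds:
  d1: a read changed (s3 -7->-5) — executes, giving -5.
  d2: a read changed (d1 -7->-5) — executes, giving 5.
  d4: a read changed (s3 -7->-5; d1 -7->-5) — executes, giving -5.
  d7: a read changed (d4 -7->-5; d2 7->5) — executes, giving 0 — identical to its old value.
  d9: a read changed (s3 -7->-5) — executes, giving -10.
  d10: a read changed (d9 -14->-10) — executes, giving 0 — identical to its old value.

Demanding d10 again yields 0.
6 derived signals run: d1, d2, d4, d7, d9, d10.
The nodes whose values change: s3, d1, d2, d4, d9.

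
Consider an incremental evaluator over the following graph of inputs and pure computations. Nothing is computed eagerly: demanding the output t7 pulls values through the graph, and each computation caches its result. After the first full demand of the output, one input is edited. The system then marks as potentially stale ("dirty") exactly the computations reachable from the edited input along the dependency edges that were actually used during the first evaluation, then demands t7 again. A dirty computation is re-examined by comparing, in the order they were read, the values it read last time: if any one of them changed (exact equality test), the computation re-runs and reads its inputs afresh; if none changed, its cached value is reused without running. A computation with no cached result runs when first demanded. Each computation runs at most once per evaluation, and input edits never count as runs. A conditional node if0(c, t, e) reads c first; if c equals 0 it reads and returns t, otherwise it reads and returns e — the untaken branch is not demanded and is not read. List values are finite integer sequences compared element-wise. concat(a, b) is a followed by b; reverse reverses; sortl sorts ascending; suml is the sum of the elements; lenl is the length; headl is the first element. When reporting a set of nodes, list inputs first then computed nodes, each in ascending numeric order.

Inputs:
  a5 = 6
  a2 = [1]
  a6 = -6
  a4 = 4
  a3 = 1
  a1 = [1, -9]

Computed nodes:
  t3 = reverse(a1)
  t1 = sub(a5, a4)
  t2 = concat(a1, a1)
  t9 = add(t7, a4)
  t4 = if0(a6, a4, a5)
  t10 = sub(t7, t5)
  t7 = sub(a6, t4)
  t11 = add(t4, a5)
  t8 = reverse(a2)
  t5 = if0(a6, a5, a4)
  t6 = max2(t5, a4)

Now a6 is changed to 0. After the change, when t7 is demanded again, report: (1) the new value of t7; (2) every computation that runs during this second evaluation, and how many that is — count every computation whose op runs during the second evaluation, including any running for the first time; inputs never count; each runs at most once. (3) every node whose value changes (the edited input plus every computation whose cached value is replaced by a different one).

t7 now evaluates to -4.
Run set: t4, t7 (2 run).
Changed values: a6, t4, t7.

Initial pass — values computed on the first demand:
  t4 = if0(a6=-6 -> else branch a5) = 6
  t7 = sub(-6, 6) = -12

Second demand — change propagation:
  t4: re-runs because a6 -6->0; new result 4.
  t7: re-runs because a6 -6->0; t4 6->4; new result -4.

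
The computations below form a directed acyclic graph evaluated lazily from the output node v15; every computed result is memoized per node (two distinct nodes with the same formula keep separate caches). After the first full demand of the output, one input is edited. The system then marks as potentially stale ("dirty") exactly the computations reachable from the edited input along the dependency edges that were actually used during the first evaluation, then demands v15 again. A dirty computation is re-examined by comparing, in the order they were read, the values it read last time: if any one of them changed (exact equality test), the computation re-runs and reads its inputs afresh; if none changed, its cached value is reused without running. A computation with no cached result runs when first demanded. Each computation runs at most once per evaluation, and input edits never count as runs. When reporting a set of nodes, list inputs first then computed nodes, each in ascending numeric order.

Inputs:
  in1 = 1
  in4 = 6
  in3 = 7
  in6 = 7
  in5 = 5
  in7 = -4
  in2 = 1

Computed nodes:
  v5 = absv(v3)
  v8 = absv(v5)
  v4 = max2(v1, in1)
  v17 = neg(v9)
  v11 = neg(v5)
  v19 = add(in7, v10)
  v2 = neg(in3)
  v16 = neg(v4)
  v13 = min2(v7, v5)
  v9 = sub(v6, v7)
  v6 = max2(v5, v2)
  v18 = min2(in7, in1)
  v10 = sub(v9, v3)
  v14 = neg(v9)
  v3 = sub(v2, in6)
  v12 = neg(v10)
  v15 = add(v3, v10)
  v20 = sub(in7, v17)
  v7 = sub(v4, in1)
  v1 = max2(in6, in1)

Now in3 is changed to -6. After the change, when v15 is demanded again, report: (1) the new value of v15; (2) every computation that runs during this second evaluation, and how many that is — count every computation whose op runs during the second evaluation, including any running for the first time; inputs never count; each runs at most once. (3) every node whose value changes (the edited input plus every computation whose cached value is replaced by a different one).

Demanding v15 again yields 0.
7 computations run: v2, v3, v5, v6, v9, v10, v15.
The nodes whose values change: in3, v2, v3, v5, v6, v9, v10, v15.

First demand of the output computes:
  v1 = max2(7, 1) = 7
  v2 = neg(7) = -7
  v3 = sub(-7, 7) = -14
  v4 = max2(7, 1) = 7
  v5 = absv(-14) = 14
  v6 = max2(14, -7) = 14
  v7 = sub(7, 1) = 6
  v9 = sub(14, 6) = 8
  v10 = sub(8, -14) = 22
  v15 = add(-14, 22) = 8

After the edit, cleaning proceeds:
  v2: a read changed (in3 7->-6) — executes, giving 6.
  v3: a read changed (v2 -7->6) — executes, giving -1.
  v5: a read changed (v3 -14->-1) — executes, giving 1.
  v6: a read changed (v5 14->1; v2 -7->6) — executes, giving 6.
  v9: a read changed (v6 14->6) — executes, giving 0.
  v10: a read changed (v9 8->0; v3 -14->-1) — executes, giving 1.
  v15: a read changed (v3 -14->-1; v10 22->1) — executes, giving 0.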